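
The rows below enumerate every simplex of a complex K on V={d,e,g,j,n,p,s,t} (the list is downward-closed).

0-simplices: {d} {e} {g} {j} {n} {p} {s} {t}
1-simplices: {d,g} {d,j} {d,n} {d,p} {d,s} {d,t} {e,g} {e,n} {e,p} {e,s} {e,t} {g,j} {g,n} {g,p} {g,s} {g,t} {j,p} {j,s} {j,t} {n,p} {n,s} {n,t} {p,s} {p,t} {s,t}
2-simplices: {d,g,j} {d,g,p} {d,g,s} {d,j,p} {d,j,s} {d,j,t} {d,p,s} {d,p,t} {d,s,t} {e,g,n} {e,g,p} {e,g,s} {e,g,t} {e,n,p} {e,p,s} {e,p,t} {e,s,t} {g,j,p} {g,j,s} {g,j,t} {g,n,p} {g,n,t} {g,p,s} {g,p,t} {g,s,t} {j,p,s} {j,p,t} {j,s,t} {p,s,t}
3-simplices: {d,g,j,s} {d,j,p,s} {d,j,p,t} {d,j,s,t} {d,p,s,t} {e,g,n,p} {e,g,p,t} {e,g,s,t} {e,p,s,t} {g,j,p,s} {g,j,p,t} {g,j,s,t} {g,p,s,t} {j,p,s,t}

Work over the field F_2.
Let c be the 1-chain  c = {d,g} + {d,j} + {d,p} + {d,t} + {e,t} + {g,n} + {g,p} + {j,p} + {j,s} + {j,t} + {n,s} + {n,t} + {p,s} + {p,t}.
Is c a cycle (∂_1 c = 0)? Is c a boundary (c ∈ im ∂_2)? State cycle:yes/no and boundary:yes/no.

cycle:no boundary:no

n_0=8 n_1=25 n_2=29 n_3=14  [Z2]
∂1: piv[dg,dj,dn,dp,ds,dt,eg] rk=7  ker:en,ep,es,et,gj,gn,gp,gs,gt,jp,js,jt,np,ns,nt,ps,pt,st
∂2: piv[dgj,dgp,dgs,djp,djs,djt,dps,dpt,dst,egn,egp,egs,egt,enp,ept,gnt] rk=16  ker:eps,est,gjp,gjs,gjt,gnp,gps,gpt,gst,jps,jpt,jst,pst
∂3: piv[dgjs,djps,djpt,djst,dpst,egnp,egpt,egst,epst,gjps,gjpt,gjst] rk=12  ker:gpst,jpst
∂1c = {e} + {g} + {n} + {p} + {s} + {t}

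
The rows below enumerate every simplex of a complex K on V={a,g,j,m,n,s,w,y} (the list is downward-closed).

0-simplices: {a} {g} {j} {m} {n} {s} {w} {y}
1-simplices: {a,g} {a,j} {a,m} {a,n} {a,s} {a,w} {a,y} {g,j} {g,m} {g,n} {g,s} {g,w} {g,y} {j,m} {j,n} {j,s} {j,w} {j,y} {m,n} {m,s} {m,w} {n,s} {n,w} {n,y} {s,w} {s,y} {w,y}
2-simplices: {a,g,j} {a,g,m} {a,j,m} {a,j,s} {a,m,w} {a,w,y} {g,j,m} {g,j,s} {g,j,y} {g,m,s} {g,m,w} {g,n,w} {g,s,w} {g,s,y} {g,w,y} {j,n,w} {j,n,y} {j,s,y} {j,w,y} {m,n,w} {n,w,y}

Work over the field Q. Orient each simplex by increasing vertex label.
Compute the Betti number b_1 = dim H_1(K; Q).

b_1=2

n_0=8 n_1=27 n_2=21  [Q]
∂1: piv[ag,aj,am,an,as,aw,ay] rk=7  ker:gj,gm,gn,gs,gw,gy,jm,jn,js,jw,jy,mn,ms,mw,ns,nw,ny,sw,sy,wy
∂2: piv[agj,agm,ajm,ajs,amw,awy,gjs,gjy,gms,gmw,gnw,gsw,gsy,gwy,jnw,jny,jwy,mnw] rk=18  ker:gjm,jsy,nwy
b_1=(27−7)−18=2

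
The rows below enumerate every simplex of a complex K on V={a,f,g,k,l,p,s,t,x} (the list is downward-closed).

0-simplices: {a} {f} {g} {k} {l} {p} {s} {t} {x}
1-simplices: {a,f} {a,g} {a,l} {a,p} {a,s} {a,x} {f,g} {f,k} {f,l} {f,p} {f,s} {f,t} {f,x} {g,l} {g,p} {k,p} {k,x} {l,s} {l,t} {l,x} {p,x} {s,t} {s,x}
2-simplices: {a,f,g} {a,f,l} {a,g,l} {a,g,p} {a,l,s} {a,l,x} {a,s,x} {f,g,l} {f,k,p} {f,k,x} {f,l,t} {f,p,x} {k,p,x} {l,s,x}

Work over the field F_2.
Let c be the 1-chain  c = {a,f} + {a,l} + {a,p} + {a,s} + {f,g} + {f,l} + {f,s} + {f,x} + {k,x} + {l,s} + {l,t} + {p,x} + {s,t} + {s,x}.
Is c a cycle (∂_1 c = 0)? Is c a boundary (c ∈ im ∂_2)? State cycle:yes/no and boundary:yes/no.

n_0=9 n_1=23 n_2=14  [Z2]
∂1: piv[af,ag,al,ap,as,ax,fk,ft] rk=8  ker:fg,fl,fp,fs,fx,gl,gp,kp,kx,ls,lt,lx,px,st,sx
∂2: piv[afg,afl,agl,agp,als,alx,asx,fkp,fkx,flt,fpx] rk=11  ker:fgl,kpx,lsx
∂1c = {f} + {g} + {k} + {s}

cycle:no boundary:no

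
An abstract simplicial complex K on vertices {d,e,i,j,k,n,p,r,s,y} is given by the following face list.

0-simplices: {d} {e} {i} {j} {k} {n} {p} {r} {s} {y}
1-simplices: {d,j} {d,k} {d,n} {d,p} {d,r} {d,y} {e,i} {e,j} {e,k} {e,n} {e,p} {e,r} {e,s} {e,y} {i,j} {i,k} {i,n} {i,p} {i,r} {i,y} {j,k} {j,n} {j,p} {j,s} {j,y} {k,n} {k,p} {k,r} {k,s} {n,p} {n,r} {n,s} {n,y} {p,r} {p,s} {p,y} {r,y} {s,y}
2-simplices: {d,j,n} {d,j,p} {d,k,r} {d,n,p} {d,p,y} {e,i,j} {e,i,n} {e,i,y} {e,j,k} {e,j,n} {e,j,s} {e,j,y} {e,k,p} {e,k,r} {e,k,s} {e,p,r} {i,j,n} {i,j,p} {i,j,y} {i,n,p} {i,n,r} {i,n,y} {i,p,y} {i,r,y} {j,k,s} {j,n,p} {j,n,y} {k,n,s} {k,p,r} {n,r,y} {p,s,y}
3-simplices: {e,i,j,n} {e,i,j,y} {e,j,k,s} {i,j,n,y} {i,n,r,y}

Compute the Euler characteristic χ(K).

χ(K)=-2

n_0=10 n_1=38 n_2=31 n_3=5
χ=+10−38+31−5=-2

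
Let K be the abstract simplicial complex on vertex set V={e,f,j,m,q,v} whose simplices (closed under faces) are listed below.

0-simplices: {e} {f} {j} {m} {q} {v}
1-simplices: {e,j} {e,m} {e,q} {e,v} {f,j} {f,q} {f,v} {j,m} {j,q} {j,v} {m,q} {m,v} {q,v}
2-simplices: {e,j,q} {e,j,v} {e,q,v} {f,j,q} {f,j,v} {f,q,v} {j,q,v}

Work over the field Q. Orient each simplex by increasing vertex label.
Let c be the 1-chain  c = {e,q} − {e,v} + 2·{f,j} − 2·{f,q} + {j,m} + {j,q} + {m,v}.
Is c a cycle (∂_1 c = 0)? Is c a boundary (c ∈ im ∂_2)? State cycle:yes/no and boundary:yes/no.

cycle:yes boundary:no

n_0=6 n_1=13 n_2=7  [Q]
∂1: piv[ej,em,eq,ev,fj] rk=5  ker:fq,fv,jm,jq,jv,mq,mv,qv
∂2: piv[ejq,ejv,eqv,fjq,fjv] rk=5  ker:fqv,jqv
∂1c = 0
c vs im∂2: residual ≠ 0 ⇒ not boundary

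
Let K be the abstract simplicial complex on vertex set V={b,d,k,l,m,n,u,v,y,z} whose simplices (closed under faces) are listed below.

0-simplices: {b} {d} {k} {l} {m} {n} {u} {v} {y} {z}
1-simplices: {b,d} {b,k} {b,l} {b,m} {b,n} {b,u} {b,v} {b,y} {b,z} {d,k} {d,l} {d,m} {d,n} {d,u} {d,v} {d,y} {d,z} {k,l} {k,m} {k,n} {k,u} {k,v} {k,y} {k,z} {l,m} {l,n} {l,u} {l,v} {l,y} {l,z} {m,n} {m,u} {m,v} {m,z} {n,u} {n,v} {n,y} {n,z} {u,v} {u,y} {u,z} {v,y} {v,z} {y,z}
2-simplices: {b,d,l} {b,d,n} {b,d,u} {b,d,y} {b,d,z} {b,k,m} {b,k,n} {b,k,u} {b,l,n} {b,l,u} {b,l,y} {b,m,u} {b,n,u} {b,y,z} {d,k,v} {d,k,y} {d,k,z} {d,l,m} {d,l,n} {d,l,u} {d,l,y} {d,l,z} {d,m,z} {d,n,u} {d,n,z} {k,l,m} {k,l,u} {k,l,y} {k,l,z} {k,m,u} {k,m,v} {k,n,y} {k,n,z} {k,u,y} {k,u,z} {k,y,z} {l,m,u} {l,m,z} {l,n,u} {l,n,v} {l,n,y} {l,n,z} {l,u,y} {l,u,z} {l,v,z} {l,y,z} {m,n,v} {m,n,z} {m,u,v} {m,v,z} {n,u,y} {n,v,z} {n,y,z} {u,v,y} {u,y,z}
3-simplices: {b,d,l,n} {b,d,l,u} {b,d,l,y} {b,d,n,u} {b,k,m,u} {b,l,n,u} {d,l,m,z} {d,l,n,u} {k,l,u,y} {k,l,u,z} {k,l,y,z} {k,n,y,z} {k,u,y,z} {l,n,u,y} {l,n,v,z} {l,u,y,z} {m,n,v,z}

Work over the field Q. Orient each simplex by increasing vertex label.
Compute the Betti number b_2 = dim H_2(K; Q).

n_0=10 n_1=44 n_2=55 n_3=17  [Q]
∂1: piv[bd,bk,bl,bm,bn,bu,bv,by,bz] rk=9  ker:dk,dl,dm,dn,du,dv,dy,dz,kl,km,kn,ku,kv,ky,kz,lm,ln,lu,lv,ly,lz,mn,mu,mv,mz,nu,nv,ny,nz,uv,uy,uz,vy,vz,yz
∂2: piv[bdl,bdn,bdu,bdy,bdz,bkm,bkn,bku,bln,blu,bly,bmu,bnu,byz,dkv,dky,dkz,dlm,dlz,dmz,dnz,klm,klu,kly,kmv,kny,kuy,kuz,lnv,lvz,mnv,mnz,muv,uvy] rk=34  ker:dln,dlu,dly,dnu,klz,kmu,knz,kyz,lmu,lmz,lnu,lny,lnz,luy,luz,lyz,mvz,nuy,nvz,nyz,uyz
∂3: piv[bdln,bdlu,bdly,bdnu,bkmu,blnu,dlmz,kluy,kluz,klyz,knyz,kuyz,lnuy,lnvz,mnvz] rk=15  ker:dlnu,luyz
b_2=(55−34)−15=6

b_2=6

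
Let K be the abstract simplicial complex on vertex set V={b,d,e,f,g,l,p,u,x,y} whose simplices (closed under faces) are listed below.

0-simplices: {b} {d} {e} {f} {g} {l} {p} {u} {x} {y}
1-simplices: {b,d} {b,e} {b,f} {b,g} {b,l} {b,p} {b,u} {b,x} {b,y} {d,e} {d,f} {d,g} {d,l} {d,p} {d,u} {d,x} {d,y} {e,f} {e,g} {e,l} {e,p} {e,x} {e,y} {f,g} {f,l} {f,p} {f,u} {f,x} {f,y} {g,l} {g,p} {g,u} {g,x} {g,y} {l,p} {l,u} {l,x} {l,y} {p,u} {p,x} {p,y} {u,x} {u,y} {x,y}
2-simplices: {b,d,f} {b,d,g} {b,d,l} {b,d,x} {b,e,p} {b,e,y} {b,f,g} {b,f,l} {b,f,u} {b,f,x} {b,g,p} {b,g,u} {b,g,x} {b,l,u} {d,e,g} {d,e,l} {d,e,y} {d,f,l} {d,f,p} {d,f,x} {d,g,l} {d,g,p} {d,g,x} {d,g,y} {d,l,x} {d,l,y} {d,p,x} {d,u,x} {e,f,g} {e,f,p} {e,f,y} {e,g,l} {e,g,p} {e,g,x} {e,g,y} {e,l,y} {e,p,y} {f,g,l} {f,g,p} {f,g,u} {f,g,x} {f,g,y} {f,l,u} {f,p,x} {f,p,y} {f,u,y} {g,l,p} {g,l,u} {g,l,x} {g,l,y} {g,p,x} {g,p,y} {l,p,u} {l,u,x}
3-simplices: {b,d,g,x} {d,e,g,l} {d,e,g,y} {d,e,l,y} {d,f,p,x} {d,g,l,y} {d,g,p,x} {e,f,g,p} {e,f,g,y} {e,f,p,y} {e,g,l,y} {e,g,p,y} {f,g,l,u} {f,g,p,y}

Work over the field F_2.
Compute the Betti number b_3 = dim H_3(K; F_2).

b_3=2

n_0=10 n_1=44 n_2=54 n_3=14  [Z2]
∂1: piv[bd,be,bf,bg,bl,bp,bu,bx,by] rk=9  ker:de,df,dg,dl,dp,du,dx,dy,ef,eg,el,ep,ex,ey,fg,fl,fp,fu,fx,fy,gl,gp,gu,gx,gy,lp,lu,lx,ly,pu,px,py,ux,uy,xy
∂2: piv[bdf,bdg,bdl,bdx,bep,bey,bfg,bfl,bfu,bfx,bgp,bgu,bgx,blu,deg,del,dey,dfp,dgl,dgp,dgy,dlx,dly,dpx,dux,efg,efp,efy,egx,epy,fuy,glp,lpu,lux] rk=34  ker:dfl,dfx,dgx,egl,egp,egy,ely,fgl,fgp,fgu,fgx,fgy,flu,fpx,fpy,glu,glx,gly,gpx,gpy
∂3: piv[bdgx,degl,degy,dely,dfpx,dgly,dgpx,efgp,efgy,efpy,egpy,fglu] rk=12  ker:egly,fgpy
b_3=(14−12)−0=2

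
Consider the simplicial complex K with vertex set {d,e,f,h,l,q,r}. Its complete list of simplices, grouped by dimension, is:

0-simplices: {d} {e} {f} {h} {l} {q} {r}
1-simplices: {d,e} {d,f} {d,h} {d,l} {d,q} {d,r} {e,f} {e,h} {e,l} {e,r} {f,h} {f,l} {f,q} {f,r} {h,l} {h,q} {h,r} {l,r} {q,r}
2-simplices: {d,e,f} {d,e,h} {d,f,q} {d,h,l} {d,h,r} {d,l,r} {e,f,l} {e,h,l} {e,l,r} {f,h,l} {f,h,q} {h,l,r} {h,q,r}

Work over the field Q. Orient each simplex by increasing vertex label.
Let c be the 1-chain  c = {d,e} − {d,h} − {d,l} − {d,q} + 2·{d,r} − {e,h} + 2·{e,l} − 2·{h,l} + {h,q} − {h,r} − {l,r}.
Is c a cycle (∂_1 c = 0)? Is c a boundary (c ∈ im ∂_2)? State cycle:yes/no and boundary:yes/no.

n_0=7 n_1=19 n_2=13  [Q]
∂1: piv[de,df,dh,dl,dq,dr] rk=6  ker:ef,eh,el,er,fh,fl,fq,fr,hl,hq,hr,lr,qr
∂2: piv[def,deh,dfq,dhl,dhr,dlr,efl,ehl,elr,fhl,fhq,hqr] rk=12  ker:hlr
∂1c = 0
c vs im∂2: reduces to 0 ⇒ boundary

cycle:yes boundary:yes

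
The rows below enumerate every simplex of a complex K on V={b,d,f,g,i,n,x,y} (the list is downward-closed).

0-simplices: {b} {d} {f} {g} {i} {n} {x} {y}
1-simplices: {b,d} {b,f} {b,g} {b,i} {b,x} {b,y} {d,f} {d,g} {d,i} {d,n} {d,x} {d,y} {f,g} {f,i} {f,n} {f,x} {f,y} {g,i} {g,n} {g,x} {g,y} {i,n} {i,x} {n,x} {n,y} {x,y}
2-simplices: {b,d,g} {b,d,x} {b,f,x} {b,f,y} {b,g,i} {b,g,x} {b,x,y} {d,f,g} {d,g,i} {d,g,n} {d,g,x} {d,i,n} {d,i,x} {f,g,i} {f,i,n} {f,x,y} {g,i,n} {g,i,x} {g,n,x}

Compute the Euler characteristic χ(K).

n_0=8 n_1=26 n_2=19
χ=+8−26+19=1

χ(K)=1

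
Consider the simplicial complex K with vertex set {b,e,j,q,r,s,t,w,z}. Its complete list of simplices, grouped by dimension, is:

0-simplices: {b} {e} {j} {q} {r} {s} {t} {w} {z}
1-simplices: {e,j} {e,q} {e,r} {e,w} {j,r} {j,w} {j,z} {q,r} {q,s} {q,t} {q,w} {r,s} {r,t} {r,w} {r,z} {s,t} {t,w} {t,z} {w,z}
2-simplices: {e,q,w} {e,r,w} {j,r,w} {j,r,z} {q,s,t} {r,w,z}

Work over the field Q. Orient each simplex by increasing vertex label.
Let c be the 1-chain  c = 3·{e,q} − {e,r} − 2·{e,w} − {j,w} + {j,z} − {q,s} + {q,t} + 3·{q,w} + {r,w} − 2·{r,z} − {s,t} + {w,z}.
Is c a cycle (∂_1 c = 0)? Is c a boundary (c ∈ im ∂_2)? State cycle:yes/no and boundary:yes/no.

cycle:yes boundary:yes

n_0=9 n_1=19 n_2=6  [Q]
∂1: piv[ej,eq,er,ew,jz,qs,qt] rk=7  ker:jr,jw,qr,qw,rs,rt,rw,rz,st,tw,tz,wz
∂2: piv[eqw,erw,jrw,jrz,qst,rwz] rk=6
∂1c = 0
c vs im∂2: reduces to 0 ⇒ boundary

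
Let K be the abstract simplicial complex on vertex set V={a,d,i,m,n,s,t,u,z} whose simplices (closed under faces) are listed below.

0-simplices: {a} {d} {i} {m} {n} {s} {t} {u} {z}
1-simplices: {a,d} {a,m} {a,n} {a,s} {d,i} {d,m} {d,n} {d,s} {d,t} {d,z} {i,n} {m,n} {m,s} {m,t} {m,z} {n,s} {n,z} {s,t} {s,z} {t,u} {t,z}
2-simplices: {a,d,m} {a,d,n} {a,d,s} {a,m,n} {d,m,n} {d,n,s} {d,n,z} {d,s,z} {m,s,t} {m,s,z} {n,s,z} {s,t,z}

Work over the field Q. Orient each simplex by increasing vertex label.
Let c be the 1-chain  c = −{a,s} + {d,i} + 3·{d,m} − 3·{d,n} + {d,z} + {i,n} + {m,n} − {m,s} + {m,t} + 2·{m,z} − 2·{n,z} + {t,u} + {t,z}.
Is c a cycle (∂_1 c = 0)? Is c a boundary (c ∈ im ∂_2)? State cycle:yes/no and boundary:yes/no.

n_0=9 n_1=21 n_2=12  [Q]
∂1: piv[ad,am,an,as,di,dt,dz,tu] rk=8  ker:dm,dn,ds,in,mn,ms,mt,mz,ns,nz,st,sz,tz
∂2: piv[adm,adn,ads,amn,dns,dnz,dsz,mst,msz,stz] rk=10  ker:dmn,nsz
∂1c = {a} − 2·{d} + {n} − 2·{s} − {t} + {u} + 2·{z}

cycle:no boundary:no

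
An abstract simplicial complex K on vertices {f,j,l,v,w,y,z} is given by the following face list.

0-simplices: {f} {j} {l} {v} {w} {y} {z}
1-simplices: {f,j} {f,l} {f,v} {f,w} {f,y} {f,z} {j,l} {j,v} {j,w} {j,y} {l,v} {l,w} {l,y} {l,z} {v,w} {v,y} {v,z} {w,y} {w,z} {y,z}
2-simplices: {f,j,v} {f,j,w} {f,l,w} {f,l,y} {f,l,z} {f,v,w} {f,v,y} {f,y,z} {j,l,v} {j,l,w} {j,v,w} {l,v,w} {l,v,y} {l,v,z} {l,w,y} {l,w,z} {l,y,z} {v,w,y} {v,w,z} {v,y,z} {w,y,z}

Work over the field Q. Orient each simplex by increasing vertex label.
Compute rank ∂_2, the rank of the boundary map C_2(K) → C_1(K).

n_0=7 n_1=20 n_2=21  [Q]
∂1: piv[fj,fl,fv,fw,fy,fz] rk=6  ker:jl,jv,jw,jy,lv,lw,ly,lz,vw,vy,vz,wy,wz,yz
∂2: piv[fjv,fjw,flw,fly,flz,fvw,fvy,fyz,jlv,jlw,lvz,lwy,lwz] rk=13  ker:jvw,lvw,lvy,lyz,vwy,vwz,vyz,wyz
rk∂_2=13

rank∂_2=13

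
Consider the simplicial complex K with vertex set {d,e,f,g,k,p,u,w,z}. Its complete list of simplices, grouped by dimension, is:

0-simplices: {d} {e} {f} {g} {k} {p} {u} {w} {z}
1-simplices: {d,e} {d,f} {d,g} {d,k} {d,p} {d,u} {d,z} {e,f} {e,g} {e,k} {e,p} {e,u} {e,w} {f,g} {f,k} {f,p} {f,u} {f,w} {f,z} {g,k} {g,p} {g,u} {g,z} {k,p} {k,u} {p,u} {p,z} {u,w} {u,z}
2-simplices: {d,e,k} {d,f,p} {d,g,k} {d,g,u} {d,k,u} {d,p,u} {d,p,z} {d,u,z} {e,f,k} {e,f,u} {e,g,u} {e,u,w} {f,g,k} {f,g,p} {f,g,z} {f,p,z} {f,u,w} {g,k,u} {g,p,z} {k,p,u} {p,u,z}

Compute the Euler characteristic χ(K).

χ(K)=1

n_0=9 n_1=29 n_2=21
χ=+9−29+21=1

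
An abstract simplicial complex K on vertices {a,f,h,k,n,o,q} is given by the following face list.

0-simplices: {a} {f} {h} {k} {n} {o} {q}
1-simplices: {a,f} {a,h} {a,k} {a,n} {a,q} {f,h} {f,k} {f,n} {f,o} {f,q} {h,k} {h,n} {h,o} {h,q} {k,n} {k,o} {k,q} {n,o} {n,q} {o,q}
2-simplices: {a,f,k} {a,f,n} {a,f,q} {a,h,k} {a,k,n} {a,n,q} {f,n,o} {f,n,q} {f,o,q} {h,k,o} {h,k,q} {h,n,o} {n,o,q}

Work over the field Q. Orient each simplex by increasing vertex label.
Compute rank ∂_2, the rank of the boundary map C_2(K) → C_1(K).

n_0=7 n_1=20 n_2=13  [Q]
∂1: piv[af,ah,ak,an,aq,fo] rk=6  ker:fh,fk,fn,fq,hk,hn,ho,hq,kn,ko,kq,no,nq,oq
∂2: piv[afk,afn,afq,ahk,akn,anq,fno,foq,hko,hkq,hno] rk=11  ker:fnq,noq
rk∂_2=11

rank∂_2=11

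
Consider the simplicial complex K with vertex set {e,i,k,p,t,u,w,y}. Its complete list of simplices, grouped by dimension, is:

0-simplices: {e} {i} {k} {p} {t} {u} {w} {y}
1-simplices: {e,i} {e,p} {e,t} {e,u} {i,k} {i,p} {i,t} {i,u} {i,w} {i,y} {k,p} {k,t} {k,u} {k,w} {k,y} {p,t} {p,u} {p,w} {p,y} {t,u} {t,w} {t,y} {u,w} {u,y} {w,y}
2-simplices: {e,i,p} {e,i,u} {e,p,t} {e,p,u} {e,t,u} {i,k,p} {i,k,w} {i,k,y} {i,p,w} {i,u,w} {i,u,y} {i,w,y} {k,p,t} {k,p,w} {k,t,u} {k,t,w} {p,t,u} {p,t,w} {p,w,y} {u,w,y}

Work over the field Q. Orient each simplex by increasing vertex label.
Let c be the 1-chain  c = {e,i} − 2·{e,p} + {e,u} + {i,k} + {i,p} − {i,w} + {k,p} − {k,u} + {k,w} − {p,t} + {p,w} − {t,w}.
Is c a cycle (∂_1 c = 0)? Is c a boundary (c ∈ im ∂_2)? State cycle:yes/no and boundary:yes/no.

cycle:yes boundary:yes

n_0=8 n_1=25 n_2=20  [Q]
∂1: piv[ei,ep,et,eu,ik,iw,iy] rk=7  ker:ip,it,iu,kp,kt,ku,kw,ky,pt,pu,pw,py,tu,tw,ty,uw,uy,wy
∂2: piv[eip,eiu,ept,epu,etu,ikp,ikw,iky,ipw,iuw,iuy,iwy,kpt,ktu,ktw,pwy] rk=16  ker:kpw,ptu,ptw,uwy
∂1c = 0
c vs im∂2: reduces to 0 ⇒ boundary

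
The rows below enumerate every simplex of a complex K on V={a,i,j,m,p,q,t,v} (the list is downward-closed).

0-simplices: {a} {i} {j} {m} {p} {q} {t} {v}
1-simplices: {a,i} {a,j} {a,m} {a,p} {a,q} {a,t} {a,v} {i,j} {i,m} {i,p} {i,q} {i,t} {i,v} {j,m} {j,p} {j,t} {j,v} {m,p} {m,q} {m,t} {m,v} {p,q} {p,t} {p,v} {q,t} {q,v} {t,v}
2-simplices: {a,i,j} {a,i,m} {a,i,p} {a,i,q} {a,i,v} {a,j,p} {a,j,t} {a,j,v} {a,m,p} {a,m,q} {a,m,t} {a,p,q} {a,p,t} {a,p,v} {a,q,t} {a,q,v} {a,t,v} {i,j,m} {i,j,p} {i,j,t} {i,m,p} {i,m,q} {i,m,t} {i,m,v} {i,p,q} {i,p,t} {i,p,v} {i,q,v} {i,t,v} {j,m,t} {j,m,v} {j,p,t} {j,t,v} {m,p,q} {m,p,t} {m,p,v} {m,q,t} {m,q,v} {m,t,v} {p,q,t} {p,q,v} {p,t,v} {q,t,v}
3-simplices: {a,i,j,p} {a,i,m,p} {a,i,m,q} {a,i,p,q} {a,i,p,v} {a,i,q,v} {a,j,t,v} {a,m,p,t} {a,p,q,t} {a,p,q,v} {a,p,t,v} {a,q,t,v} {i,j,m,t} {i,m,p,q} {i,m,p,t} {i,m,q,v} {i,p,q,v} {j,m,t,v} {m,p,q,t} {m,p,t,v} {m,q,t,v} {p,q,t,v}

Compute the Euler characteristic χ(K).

n_0=8 n_1=27 n_2=43 n_3=22
χ=+8−27+43−22=2

χ(K)=2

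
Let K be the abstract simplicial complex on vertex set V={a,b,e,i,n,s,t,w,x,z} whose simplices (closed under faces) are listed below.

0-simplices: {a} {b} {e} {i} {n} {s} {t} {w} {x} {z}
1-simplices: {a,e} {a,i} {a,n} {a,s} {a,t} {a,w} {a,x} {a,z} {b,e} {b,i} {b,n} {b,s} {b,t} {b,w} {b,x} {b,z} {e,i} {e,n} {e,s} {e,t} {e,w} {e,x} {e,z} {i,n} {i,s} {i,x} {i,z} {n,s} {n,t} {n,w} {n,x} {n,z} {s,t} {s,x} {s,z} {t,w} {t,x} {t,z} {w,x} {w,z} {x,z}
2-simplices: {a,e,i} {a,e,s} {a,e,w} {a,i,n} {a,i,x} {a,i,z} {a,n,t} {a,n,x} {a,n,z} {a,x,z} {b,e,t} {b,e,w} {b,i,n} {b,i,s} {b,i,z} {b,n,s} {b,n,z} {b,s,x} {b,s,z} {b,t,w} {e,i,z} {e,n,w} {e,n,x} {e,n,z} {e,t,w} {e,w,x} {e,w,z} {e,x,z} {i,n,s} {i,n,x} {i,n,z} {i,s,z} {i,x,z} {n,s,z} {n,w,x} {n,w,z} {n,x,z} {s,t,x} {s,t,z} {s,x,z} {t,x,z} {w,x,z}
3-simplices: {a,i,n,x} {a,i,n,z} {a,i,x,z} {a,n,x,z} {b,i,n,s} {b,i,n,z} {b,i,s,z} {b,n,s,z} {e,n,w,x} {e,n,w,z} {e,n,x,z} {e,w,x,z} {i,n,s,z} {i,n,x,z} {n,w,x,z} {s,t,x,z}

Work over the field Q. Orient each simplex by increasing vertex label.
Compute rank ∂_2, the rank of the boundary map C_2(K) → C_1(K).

n_0=10 n_1=41 n_2=42 n_3=16  [Q]
∂1: piv[ae,ai,an,as,at,aw,ax,az,be] rk=9  ker:bi,bn,bs,bt,bw,bx,bz,ei,en,es,et,ew,ex,ez,in,is,ix,iz,ns,nt,nw,nx,nz,st,sx,sz,tw,tx,tz,wx,wz,xz
∂2: piv[aei,aes,aew,ain,aix,aiz,ant,anx,anz,axz,bet,bew,bin,bis,biz,bns,bsx,bsz,btw,eiz,enw,enx,enz,ewx,ewz,stx,stz,sxz] rk=28  ker:bnz,etw,exz,ins,inx,inz,isz,ixz,nsz,nwx,nwz,nxz,txz,wxz
∂3: piv[ainx,ainz,aixz,anxz,bins,binz,bisz,bnsz,enwx,enwz,enxz,ewxz,stxz] rk=13  ker:insz,inxz,nwxz
rk∂_2=28

rank∂_2=28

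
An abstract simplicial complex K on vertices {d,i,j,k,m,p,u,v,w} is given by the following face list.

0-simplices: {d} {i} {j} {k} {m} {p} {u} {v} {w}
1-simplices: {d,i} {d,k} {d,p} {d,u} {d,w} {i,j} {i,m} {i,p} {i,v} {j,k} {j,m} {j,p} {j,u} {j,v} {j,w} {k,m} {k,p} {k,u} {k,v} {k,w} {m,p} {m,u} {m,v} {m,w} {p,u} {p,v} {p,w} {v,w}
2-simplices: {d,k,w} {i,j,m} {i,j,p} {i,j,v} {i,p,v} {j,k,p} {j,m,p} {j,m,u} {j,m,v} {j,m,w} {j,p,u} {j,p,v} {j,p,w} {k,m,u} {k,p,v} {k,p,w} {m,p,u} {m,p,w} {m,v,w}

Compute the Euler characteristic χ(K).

χ(K)=0

n_0=9 n_1=28 n_2=19
χ=+9−28+19=0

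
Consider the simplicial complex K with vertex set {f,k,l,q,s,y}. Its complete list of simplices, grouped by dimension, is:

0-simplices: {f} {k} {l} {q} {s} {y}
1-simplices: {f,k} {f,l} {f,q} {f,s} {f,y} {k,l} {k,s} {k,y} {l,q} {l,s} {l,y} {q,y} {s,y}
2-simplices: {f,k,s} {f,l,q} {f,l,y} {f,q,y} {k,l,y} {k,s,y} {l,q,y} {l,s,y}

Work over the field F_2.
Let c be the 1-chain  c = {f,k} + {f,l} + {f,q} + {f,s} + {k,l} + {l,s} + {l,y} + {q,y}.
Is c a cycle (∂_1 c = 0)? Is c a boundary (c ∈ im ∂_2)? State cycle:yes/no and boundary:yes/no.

n_0=6 n_1=13 n_2=8  [Z2]
∂1: piv[fk,fl,fq,fs,fy] rk=5  ker:kl,ks,ky,lq,ls,ly,qy,sy
∂2: piv[fks,flq,fly,fqy,kly,ksy,lsy] rk=7  ker:lqy
∂1c = 0
c vs im∂2: reduces to 0 ⇒ boundary

cycle:yes boundary:yes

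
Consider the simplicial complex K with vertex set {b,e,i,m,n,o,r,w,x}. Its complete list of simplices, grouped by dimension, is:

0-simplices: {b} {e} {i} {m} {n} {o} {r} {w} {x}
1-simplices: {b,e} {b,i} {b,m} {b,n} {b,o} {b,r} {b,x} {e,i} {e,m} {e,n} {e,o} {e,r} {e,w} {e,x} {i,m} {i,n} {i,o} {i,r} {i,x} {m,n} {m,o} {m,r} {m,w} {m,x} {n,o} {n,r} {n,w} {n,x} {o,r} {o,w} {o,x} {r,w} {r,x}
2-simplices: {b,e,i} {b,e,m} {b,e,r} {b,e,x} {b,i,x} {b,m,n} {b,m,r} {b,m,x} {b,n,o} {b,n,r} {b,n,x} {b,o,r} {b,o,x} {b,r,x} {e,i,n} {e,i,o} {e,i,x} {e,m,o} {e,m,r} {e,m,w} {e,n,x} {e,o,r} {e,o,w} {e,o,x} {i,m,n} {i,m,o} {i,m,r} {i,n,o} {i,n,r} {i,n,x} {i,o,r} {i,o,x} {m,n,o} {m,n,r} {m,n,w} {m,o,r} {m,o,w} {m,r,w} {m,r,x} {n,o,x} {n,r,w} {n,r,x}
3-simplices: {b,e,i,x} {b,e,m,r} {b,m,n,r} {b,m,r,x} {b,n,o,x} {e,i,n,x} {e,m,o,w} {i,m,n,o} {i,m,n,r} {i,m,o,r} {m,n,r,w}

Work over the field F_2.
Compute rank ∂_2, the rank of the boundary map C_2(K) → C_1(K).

n_0=9 n_1=33 n_2=42 n_3=11  [Z2]
∂1: piv[be,bi,bm,bn,bo,br,bx,ew] rk=8  ker:ei,em,en,eo,er,ex,im,in,io,ir,ix,mn,mo,mr,mw,mx,no,nr,nw,nx,or,ow,ox,rw,rx
∂2: piv[bei,bem,ber,bex,bix,bmn,bmr,bmx,bno,bnr,bnx,bor,box,brx,ein,eio,emo,emw,enx,eor,eow,imn,imr,mnw,mrw] rk=25  ker:eix,emr,eox,imo,ino,inr,inx,ior,iox,mno,mnr,mor,mow,mrx,nox,nrw,nrx
∂3: piv[beix,bemr,bmnr,bmrx,bnox,einx,emow,imno,imnr,imor,mnrw] rk=11
rk∂_2=25

rank∂_2=25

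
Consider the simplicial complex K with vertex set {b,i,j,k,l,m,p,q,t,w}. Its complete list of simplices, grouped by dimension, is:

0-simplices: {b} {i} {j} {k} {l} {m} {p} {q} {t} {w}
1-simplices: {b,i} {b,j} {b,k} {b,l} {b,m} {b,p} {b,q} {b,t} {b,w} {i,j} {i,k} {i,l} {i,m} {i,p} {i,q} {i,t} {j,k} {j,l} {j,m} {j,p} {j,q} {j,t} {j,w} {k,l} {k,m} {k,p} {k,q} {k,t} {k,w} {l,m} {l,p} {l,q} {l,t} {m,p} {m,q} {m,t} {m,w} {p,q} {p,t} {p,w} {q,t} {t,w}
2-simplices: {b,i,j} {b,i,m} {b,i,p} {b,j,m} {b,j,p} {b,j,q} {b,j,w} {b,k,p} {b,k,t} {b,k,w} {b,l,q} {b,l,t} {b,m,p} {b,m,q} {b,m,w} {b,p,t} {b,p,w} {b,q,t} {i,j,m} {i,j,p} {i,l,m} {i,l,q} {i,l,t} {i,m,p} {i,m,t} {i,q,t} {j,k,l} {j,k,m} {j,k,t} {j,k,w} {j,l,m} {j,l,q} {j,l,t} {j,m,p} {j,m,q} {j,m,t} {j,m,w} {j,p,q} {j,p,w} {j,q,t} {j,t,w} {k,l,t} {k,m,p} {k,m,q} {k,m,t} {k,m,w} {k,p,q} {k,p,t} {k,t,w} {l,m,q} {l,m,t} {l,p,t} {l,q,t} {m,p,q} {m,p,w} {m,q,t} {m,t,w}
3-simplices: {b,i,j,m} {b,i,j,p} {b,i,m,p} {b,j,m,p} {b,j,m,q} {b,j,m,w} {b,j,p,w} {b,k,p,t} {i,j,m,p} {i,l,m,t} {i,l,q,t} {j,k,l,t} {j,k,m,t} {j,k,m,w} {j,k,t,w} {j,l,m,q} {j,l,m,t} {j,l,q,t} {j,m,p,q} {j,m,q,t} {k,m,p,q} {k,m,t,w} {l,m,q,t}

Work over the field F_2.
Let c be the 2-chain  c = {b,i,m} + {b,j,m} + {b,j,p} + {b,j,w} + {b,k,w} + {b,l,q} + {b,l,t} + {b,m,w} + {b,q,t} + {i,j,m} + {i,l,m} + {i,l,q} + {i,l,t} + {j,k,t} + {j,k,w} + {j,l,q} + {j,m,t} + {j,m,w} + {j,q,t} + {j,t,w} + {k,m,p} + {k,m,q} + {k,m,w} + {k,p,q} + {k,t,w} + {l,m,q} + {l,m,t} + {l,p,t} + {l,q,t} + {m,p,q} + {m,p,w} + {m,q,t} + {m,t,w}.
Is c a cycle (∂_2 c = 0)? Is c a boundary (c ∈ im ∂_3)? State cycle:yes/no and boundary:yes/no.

cycle:no boundary:no

n_0=10 n_1=42 n_2=57 n_3=23  [Z2]
∂1: piv[bi,bj,bk,bl,bm,bp,bq,bt,bw] rk=9  ker:ij,ik,il,im,ip,iq,it,jk,jl,jm,jp,jq,jt,jw,kl,km,kp,kq,kt,kw,lm,lp,lq,lt,mp,mq,mt,mw,pq,pt,pw,qt,tw
∂2: piv[bij,bim,bip,bjm,bjp,bjq,bjw,bkp,bkt,bkw,blq,blt,bmp,bmq,bmw,bpt,bpw,bqt,ilm,ilq,ilt,imt,jkl,jkm,jkt,jkw,jlm,jlq,jpq,jtw,kmq,lpt] rk=32  ker:ijm,ijp,imp,iqt,jlt,jmp,jmq,jmt,jmw,jpw,jqt,klt,kmp,kmt,kmw,kpq,kpt,ktw,lmq,lmt,lqt,mpq,mpw,mqt,mtw
∂3: piv[bijm,bijp,bimp,bjmp,bjmq,bjmw,bjpw,bkpt,ilmt,ilqt,jklt,jkmt,jkmw,jktw,jlmq,jlmt,jlqt,jmpq,jmqt,kmpq,kmtw] rk=21  ker:ijmp,lmqt
∂2c = {b,i} + {b,j} + {b,k} + {b,m} + {b,p} + {b,w} + {i,j} + {i,l} + {i,m} + {i,q} + {i,t} + {j,l} + {j,p} + {k,m} + {l,m} + {l,p} + {l,q} + {l,t} + {m,p} + {m,w} + {p,t} + {p,w} + {t,w}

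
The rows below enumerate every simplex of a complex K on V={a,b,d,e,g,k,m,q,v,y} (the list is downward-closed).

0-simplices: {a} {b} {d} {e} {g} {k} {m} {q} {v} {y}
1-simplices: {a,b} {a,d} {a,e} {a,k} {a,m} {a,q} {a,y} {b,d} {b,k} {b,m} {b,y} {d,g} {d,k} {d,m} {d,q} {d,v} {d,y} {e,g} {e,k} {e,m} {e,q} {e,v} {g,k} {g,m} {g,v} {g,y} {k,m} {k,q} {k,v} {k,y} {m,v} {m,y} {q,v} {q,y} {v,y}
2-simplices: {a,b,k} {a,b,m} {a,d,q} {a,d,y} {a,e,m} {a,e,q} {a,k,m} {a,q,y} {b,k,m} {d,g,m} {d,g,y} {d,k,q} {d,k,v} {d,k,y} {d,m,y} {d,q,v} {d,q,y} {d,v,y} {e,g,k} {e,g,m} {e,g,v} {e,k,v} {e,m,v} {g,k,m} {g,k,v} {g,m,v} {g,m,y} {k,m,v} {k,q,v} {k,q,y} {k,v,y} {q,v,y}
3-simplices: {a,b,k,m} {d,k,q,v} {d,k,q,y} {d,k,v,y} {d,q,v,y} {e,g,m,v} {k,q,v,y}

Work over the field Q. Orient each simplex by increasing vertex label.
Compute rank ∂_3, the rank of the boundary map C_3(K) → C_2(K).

n_0=10 n_1=35 n_2=32 n_3=7  [Q]
∂1: piv[ab,ad,ae,ak,am,aq,ay,dg,dv] rk=9  ker:bd,bk,bm,by,dk,dm,dq,dy,eg,ek,em,eq,ev,gk,gm,gv,gy,km,kq,kv,ky,mv,my,qv,qy,vy
∂2: piv[abk,abm,adq,ady,aem,aeq,akm,aqy,dgm,dgy,dkq,dkv,dky,dmy,dqv,dvy,egk,egm,egv,ekv,emv,gkm] rk=22  ker:bkm,dqy,gkv,gmv,gmy,kmv,kqv,kqy,kvy,qvy
∂3: piv[abkm,dkqv,dkqy,dkvy,dqvy,egmv] rk=6  ker:kqvy
rk∂_3=6

rank∂_3=6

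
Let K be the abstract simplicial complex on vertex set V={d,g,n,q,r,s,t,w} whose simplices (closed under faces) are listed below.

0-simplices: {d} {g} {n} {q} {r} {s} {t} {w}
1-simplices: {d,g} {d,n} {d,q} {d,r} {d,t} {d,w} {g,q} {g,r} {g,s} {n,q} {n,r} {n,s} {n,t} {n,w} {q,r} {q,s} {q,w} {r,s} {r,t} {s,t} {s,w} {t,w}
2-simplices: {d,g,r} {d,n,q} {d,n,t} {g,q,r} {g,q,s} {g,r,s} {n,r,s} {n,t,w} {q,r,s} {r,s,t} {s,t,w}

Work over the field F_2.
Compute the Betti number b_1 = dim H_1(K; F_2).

n_0=8 n_1=22 n_2=11  [Z2]
∂1: piv[dg,dn,dq,dr,dt,dw,gs] rk=7  ker:gq,gr,nq,nr,ns,nt,nw,qr,qs,qw,rs,rt,st,sw,tw
∂2: piv[dgr,dnq,dnt,gqr,gqs,grs,nrs,ntw,rst,stw] rk=10  ker:qrs
b_1=(22−7)−10=5

b_1=5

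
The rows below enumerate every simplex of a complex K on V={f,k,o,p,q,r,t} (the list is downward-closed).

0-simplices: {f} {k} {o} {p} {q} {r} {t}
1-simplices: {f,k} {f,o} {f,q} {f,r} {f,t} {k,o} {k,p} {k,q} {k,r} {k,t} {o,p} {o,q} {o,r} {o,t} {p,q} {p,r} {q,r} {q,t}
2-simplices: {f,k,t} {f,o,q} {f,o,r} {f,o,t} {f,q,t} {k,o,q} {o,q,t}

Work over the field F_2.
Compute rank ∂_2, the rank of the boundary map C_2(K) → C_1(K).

rank∂_2=6

n_0=7 n_1=18 n_2=7  [Z2]
∂1: piv[fk,fo,fq,fr,ft,kp] rk=6  ker:ko,kq,kr,kt,op,oq,or,ot,pq,pr,qr,qt
∂2: piv[fkt,foq,for,fot,fqt,koq] rk=6  ker:oqt
rk∂_2=6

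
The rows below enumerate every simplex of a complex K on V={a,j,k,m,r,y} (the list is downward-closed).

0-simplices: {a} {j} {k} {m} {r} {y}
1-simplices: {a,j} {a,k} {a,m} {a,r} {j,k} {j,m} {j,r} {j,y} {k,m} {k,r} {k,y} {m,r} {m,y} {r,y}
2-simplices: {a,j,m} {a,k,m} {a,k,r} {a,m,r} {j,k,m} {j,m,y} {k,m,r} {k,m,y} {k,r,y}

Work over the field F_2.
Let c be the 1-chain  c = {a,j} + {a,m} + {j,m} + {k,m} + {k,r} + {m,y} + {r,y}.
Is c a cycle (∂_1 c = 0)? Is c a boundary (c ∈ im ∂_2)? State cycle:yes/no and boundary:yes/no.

cycle:yes boundary:yes

n_0=6 n_1=14 n_2=9  [Z2]
∂1: piv[aj,ak,am,ar,jy] rk=5  ker:jk,jm,jr,km,kr,ky,mr,my,ry
∂2: piv[ajm,akm,akr,amr,jkm,jmy,kmy,kry] rk=8  ker:kmr
∂1c = 0
c vs im∂2: reduces to 0 ⇒ boundary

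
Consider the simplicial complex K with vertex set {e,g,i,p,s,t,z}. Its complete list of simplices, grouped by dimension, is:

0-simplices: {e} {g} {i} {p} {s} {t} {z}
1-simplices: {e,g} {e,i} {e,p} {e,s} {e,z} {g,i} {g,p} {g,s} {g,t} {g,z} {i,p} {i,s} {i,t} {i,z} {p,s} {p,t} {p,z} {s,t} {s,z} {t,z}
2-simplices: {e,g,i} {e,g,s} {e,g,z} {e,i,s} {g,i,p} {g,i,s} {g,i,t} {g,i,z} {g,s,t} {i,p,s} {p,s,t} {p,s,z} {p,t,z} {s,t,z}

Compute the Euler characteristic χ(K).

χ(K)=1

n_0=7 n_1=20 n_2=14
χ=+7−20+14=1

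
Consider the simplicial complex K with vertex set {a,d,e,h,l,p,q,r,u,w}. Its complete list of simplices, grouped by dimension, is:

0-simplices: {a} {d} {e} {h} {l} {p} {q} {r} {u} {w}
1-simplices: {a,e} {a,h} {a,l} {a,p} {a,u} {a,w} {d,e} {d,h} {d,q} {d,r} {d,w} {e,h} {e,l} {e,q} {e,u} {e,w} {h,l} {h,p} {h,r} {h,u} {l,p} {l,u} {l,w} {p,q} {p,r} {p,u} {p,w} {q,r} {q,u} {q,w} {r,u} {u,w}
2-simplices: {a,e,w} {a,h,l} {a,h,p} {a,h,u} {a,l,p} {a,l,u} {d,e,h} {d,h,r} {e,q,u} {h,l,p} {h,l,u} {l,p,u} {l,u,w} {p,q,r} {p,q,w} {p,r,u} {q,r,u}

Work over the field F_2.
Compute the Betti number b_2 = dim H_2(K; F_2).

n_0=10 n_1=32 n_2=17  [Z2]
∂1: piv[ae,ah,al,ap,au,aw,de,dq,dr] rk=9  ker:dh,dw,eh,el,eq,eu,ew,hl,hp,hr,hu,lp,lu,lw,pq,pr,pu,pw,qr,qu,qw,ru,uw
∂2: piv[aew,ahl,ahp,ahu,alp,alu,deh,dhr,equ,lpu,luw,pqr,pqw,pru,qru] rk=15  ker:hlp,hlu
b_2=(17−15)−0=2

b_2=2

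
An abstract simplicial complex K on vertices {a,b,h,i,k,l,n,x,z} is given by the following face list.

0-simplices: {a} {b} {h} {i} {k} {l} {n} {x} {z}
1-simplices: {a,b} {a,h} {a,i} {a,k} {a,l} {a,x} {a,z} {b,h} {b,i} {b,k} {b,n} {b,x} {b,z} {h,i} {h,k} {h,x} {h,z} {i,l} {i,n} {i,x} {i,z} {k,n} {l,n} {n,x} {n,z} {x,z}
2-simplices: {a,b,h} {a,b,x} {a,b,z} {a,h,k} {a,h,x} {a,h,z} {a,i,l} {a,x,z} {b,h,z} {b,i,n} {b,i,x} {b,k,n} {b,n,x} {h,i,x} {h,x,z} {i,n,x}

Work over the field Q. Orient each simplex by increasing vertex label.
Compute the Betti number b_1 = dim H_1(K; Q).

b_1=5

n_0=9 n_1=26 n_2=16  [Q]
∂1: piv[ab,ah,ai,ak,al,ax,az,bn] rk=8  ker:bh,bi,bk,bx,bz,hi,hk,hx,hz,il,in,ix,iz,kn,ln,nx,nz,xz
∂2: piv[abh,abx,abz,ahk,ahx,ahz,ail,axz,bin,bix,bkn,bnx,hix] rk=13  ker:bhz,hxz,inx
b_1=(26−8)−13=5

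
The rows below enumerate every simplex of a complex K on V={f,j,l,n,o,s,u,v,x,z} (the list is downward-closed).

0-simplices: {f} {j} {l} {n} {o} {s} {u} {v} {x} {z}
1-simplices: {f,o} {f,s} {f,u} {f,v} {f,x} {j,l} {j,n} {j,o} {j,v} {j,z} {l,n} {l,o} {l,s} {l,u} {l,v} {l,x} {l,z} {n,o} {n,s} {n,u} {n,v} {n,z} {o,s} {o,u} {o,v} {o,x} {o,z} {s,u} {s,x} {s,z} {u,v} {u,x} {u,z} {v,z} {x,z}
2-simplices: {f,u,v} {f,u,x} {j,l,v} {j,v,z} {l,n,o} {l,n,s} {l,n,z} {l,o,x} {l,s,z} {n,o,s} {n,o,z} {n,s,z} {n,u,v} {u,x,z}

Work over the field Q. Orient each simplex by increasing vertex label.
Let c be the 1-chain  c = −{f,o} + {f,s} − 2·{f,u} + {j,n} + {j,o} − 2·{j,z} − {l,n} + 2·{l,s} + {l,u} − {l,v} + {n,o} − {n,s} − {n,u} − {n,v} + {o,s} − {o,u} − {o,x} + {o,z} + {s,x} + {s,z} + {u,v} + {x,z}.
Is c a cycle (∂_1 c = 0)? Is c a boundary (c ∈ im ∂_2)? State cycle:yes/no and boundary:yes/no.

cycle:no boundary:no

n_0=10 n_1=35 n_2=14  [Q]
∂1: piv[fo,fs,fu,fv,fx,jl,jn,jo,jz] rk=9  ker:jv,ln,lo,ls,lu,lv,lx,lz,no,ns,nu,nv,nz,os,ou,ov,ox,oz,su,sx,sz,uv,ux,uz,vz,xz
∂2: piv[fuv,fux,jlv,jvz,lno,lns,lnz,lox,lsz,nos,noz,nuv,uxz] rk=13  ker:nsz
∂1c = 2·{f} − {l} + 2·{n} + {o} + {s} − 4·{u} − {v} − {x} + {z}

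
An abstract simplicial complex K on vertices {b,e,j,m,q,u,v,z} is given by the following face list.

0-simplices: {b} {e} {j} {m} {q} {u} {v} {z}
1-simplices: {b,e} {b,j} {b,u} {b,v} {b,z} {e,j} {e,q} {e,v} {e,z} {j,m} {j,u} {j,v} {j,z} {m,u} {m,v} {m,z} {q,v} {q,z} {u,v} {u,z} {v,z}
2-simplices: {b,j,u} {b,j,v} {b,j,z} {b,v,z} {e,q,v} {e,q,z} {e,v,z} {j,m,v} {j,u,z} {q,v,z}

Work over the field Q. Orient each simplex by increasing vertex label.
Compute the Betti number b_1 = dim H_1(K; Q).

n_0=8 n_1=21 n_2=10  [Q]
∂1: piv[be,bj,bu,bv,bz,eq,jm] rk=7  ker:ej,ev,ez,ju,jv,jz,mu,mv,mz,qv,qz,uv,uz,vz
∂2: piv[bju,bjv,bjz,bvz,eqv,eqz,evz,jmv,juz] rk=9  ker:qvz
b_1=(21−7)−9=5

b_1=5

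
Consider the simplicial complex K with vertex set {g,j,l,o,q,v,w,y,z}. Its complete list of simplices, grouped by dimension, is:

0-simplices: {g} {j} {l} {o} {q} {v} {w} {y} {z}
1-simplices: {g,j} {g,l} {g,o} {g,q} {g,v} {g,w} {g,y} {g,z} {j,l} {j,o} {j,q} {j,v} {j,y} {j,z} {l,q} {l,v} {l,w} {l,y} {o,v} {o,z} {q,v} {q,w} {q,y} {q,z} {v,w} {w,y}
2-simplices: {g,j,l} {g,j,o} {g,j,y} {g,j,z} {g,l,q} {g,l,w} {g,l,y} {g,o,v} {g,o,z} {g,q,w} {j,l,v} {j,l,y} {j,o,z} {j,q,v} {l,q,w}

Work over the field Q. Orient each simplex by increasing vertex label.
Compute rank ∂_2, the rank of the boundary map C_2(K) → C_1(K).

rank∂_2=12

n_0=9 n_1=26 n_2=15  [Q]
∂1: piv[gj,gl,go,gq,gv,gw,gy,gz] rk=8  ker:jl,jo,jq,jv,jy,jz,lq,lv,lw,ly,ov,oz,qv,qw,qy,qz,vw,wy
∂2: piv[gjl,gjo,gjy,gjz,glq,glw,gly,gov,goz,gqw,jlv,jqv] rk=12  ker:jly,joz,lqw
rk∂_2=12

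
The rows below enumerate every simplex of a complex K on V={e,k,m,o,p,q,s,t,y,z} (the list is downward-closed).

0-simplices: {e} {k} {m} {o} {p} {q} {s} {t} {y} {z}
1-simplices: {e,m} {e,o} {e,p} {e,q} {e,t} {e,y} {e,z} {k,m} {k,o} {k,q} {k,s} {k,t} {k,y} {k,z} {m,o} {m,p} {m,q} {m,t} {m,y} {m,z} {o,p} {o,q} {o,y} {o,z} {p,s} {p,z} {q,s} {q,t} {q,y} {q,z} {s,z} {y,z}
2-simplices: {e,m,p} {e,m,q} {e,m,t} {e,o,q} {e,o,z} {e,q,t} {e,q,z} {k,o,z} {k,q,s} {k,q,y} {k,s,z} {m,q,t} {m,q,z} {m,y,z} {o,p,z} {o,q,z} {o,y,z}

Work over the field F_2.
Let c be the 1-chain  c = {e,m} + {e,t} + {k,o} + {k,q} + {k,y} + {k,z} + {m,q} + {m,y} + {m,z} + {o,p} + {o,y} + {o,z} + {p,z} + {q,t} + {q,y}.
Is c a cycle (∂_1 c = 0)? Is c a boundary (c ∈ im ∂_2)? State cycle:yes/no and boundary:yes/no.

cycle:yes boundary:yes

n_0=10 n_1=32 n_2=17  [Z2]
∂1: piv[em,eo,ep,eq,et,ey,ez,km,ks] rk=9  ker:ko,kq,kt,ky,kz,mo,mp,mq,mt,my,mz,op,oq,oy,oz,ps,pz,qs,qt,qy,qz,sz,yz
∂2: piv[emp,emq,emt,eoq,eoz,eqt,eqz,koz,kqs,kqy,ksz,mqz,myz,opz,oyz] rk=15  ker:mqt,oqz
∂1c = 0
c vs im∂2: reduces to 0 ⇒ boundary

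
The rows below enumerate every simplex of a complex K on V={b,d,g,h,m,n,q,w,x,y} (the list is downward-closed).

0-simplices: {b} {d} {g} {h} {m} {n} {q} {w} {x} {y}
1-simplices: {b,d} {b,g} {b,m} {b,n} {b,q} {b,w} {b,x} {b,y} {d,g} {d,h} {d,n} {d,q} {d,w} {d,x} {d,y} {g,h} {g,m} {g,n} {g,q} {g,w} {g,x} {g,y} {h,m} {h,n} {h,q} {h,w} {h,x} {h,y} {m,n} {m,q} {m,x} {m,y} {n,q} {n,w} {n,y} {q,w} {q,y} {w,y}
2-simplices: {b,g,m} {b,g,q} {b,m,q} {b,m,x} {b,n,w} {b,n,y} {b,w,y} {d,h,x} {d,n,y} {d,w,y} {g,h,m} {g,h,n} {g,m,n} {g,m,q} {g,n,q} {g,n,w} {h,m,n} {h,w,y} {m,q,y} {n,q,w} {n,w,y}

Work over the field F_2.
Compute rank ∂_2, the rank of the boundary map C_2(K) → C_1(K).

rank∂_2=18

n_0=10 n_1=38 n_2=21  [Z2]
∂1: piv[bd,bg,bm,bn,bq,bw,bx,by,dh] rk=9  ker:dg,dn,dq,dw,dx,dy,gh,gm,gn,gq,gw,gx,gy,hm,hn,hq,hw,hx,hy,mn,mq,mx,my,nq,nw,ny,qw,qy,wy
∂2: piv[bgm,bgq,bmq,bmx,bnw,bny,bwy,dhx,dny,dwy,ghm,ghn,gmn,gnq,gnw,hwy,mqy,nqw] rk=18  ker:gmq,hmn,nwy
rk∂_2=18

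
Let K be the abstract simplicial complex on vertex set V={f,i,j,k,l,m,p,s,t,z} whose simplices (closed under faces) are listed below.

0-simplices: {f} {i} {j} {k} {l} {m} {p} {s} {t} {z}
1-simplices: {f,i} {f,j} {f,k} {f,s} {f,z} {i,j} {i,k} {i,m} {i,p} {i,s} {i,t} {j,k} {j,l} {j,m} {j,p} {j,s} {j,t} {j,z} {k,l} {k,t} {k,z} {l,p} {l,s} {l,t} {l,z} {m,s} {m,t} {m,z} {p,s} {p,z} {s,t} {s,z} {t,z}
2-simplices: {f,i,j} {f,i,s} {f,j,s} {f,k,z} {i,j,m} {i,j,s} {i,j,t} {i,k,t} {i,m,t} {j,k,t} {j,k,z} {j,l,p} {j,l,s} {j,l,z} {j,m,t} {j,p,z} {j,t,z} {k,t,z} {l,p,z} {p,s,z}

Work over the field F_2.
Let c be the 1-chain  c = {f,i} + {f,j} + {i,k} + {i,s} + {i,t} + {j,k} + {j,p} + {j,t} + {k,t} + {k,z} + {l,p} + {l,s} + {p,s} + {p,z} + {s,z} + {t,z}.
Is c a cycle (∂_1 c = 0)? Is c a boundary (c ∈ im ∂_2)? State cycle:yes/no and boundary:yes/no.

n_0=10 n_1=33 n_2=20  [Z2]
∂1: piv[fi,fj,fk,fs,fz,im,ip,it,jl] rk=9  ker:ij,ik,is,jk,jm,jp,js,jt,jz,kl,kt,kz,lp,ls,lt,lz,ms,mt,mz,ps,pz,st,sz,tz
∂2: piv[fij,fis,fjs,fkz,ijm,ijt,ikt,imt,jkt,jkz,jlp,jls,jlz,jpz,jtz,psz] rk=16  ker:ijs,jmt,ktz,lpz
∂1c = 0
c vs im∂2: reduces to 0 ⇒ boundary

cycle:yes boundary:yes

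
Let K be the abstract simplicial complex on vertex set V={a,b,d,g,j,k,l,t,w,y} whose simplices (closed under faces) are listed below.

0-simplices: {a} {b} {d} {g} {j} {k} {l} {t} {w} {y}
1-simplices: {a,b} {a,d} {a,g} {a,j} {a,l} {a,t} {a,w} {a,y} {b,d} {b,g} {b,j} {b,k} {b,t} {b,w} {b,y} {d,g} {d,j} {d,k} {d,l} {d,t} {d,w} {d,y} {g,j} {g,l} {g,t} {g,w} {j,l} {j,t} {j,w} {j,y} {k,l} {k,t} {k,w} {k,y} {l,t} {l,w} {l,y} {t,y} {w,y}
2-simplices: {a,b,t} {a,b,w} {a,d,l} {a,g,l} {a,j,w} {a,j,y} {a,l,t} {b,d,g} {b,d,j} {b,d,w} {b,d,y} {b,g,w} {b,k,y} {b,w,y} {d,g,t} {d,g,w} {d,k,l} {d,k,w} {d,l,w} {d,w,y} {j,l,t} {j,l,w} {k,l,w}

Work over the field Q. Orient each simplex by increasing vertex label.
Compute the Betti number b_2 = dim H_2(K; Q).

b_2=3

n_0=10 n_1=39 n_2=23  [Q]
∂1: piv[ab,ad,ag,aj,al,at,aw,ay,bk] rk=9  ker:bd,bg,bj,bt,bw,by,dg,dj,dk,dl,dt,dw,dy,gj,gl,gt,gw,jl,jt,jw,jy,kl,kt,kw,ky,lt,lw,ly,ty,wy
∂2: piv[abt,abw,adl,agl,ajw,ajy,alt,bdg,bdj,bdw,bdy,bgw,bky,bwy,dgt,dkl,dkw,dlw,jlt,jlw] rk=20  ker:dgw,dwy,klw
b_2=(23−20)−0=3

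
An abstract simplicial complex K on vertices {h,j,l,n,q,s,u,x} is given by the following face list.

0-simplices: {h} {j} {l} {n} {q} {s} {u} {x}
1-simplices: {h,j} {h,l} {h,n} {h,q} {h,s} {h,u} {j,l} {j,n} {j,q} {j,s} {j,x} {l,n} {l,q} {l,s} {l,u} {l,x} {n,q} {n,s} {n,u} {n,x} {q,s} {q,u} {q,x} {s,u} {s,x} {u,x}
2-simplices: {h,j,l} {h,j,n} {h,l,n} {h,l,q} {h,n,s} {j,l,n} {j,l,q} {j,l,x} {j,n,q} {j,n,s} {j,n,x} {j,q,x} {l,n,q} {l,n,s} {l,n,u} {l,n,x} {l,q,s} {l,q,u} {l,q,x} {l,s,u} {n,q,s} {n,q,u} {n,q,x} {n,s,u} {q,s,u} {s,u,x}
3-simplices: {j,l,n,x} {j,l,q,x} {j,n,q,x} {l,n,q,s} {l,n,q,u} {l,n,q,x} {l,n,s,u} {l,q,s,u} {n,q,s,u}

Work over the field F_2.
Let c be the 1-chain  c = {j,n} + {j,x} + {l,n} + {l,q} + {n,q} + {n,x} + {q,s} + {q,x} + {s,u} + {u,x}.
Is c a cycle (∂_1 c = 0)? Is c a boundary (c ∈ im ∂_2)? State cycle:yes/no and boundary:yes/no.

cycle:yes boundary:no

n_0=8 n_1=26 n_2=26 n_3=9  [Z2]
∂1: piv[hj,hl,hn,hq,hs,hu,jx] rk=7  ker:jl,jn,jq,js,ln,lq,ls,lu,lx,nq,ns,nu,nx,qs,qu,qx,su,sx,ux
∂2: piv[hjl,hjn,hln,hlq,hns,jlq,jlx,jnq,jns,jnx,jqx,lns,lnu,lqs,lqu,lsu,sux] rk=17  ker:jln,lnq,lnx,lqx,nqs,nqu,nqx,nsu,qsu
∂3: piv[jlnx,jlqx,jnqx,lnqs,lnqu,lnqx,lnsu,lqsu] rk=8  ker:nqsu
∂1c = 0
c vs im∂2: residual ≠ 0 ⇒ not boundary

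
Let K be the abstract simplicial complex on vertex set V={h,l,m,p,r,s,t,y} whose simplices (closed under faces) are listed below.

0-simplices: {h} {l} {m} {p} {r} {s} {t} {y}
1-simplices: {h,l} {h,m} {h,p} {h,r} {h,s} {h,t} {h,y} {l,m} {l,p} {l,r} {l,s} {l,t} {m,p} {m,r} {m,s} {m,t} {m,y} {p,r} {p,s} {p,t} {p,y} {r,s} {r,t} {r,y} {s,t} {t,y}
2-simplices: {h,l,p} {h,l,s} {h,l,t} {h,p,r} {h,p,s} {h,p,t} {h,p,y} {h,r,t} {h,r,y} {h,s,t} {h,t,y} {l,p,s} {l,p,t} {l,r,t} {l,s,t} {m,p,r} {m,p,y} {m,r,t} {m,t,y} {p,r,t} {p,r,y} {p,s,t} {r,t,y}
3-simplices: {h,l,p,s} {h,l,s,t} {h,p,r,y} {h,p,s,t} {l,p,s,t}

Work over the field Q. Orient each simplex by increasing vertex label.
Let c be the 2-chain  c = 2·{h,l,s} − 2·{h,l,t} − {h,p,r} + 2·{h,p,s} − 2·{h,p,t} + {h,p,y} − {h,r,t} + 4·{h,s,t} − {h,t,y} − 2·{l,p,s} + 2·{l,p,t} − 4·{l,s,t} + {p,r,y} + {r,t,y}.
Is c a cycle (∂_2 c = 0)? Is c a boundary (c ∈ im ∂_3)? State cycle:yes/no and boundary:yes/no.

cycle:yes boundary:no

n_0=8 n_1=26 n_2=23 n_3=5  [Q]
∂1: piv[hl,hm,hp,hr,hs,ht,hy] rk=7  ker:lm,lp,lr,ls,lt,mp,mr,ms,mt,my,pr,ps,pt,py,rs,rt,ry,st,ty
∂2: piv[hlp,hls,hlt,hpr,hps,hpt,hpy,hrt,hry,hst,hty,lrt,mpr,mpy,mrt] rk=15  ker:lps,lpt,lst,mty,prt,pry,pst,rty
∂3: piv[hlps,hlst,hpry,hpst,lpst] rk=5
∂2c = 0
c vs im∂3: residual ≠ 0 ⇒ not boundary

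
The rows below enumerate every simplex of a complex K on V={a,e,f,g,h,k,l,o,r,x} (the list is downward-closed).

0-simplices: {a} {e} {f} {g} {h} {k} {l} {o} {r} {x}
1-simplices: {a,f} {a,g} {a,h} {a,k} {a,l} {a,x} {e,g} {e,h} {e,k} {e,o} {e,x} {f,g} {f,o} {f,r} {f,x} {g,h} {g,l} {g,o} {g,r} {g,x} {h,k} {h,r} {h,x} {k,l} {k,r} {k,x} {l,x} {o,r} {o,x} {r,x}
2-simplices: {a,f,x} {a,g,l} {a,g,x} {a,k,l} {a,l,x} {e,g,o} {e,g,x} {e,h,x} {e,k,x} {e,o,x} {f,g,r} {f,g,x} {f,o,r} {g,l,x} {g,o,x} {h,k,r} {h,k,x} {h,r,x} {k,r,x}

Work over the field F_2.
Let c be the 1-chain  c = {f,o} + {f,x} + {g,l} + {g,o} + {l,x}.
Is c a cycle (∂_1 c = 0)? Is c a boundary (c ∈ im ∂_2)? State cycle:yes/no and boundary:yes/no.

cycle:yes boundary:no

n_0=10 n_1=30 n_2=19  [Z2]
∂1: piv[af,ag,ah,ak,al,ax,eg,eo,fr] rk=9  ker:eh,ek,ex,fg,fo,fx,gh,gl,go,gr,gx,hk,hr,hx,kl,kr,kx,lx,or,ox,rx
∂2: piv[afx,agl,agx,akl,alx,ego,egx,ehx,ekx,eox,fgr,fgx,for,hkr,hkx,hrx] rk=16  ker:glx,gox,krx
∂1c = 0
c vs im∂2: residual ≠ 0 ⇒ not boundary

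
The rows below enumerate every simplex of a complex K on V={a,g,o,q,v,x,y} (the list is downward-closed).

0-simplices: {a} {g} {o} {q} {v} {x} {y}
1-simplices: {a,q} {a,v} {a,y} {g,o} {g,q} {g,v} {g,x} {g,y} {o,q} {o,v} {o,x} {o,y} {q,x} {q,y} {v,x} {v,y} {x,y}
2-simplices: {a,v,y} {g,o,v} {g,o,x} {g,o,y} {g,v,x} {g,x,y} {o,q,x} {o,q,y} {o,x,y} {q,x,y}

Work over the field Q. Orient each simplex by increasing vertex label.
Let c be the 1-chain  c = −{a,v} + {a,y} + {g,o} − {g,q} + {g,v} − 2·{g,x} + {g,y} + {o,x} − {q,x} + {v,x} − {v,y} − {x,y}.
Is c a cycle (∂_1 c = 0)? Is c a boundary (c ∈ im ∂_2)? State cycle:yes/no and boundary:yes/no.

cycle:yes boundary:no

n_0=7 n_1=17 n_2=10  [Q]
∂1: piv[aq,av,ay,go,gq,gx] rk=6  ker:gv,gy,oq,ov,ox,oy,qx,qy,vx,vy,xy
∂2: piv[avy,gov,gox,goy,gvx,gxy,oqx,oqy] rk=8  ker:oxy,qxy
∂1c = 0
c vs im∂2: residual ≠ 0 ⇒ not boundary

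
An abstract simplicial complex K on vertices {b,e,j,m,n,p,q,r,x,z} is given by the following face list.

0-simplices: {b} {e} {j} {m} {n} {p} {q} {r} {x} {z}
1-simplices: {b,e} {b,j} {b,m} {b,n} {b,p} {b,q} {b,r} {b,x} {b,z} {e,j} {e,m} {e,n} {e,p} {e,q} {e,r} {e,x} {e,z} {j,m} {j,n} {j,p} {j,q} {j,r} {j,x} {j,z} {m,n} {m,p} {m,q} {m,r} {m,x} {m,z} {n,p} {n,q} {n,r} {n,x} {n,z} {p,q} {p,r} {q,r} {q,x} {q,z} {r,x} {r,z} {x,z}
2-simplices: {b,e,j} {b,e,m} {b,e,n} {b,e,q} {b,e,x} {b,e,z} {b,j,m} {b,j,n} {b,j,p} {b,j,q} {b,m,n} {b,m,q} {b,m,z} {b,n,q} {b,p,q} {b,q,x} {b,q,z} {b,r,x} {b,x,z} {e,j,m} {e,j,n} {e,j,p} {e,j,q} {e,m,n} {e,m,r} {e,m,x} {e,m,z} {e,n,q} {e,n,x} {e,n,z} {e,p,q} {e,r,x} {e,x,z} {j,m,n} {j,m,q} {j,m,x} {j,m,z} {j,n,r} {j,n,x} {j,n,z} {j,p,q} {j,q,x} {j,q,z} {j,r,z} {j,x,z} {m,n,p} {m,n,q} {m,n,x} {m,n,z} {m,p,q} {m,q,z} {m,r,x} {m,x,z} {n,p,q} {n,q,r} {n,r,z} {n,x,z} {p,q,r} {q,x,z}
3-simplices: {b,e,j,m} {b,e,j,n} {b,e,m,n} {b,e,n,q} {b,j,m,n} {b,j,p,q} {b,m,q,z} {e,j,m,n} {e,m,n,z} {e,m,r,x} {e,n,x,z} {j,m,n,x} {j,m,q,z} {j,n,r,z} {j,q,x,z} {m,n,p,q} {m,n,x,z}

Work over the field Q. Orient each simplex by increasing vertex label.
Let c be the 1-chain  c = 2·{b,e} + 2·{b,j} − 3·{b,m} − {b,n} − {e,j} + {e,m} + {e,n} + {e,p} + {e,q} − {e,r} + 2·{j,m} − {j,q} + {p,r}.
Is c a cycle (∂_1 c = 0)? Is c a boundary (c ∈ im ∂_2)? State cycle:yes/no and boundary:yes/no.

cycle:yes boundary:no

n_0=10 n_1=43 n_2=59 n_3=17  [Q]
∂1: piv[be,bj,bm,bn,bp,bq,br,bx,bz] rk=9  ker:ej,em,en,ep,eq,er,ex,ez,jm,jn,jp,jq,jr,jx,jz,mn,mp,mq,mr,mx,mz,np,nq,nr,nx,nz,pq,pr,qr,qx,qz,rx,rz,xz
∂2: piv[bej,bem,ben,beq,bex,bez,bjm,bjn,bjp,bjq,bmn,bmq,bmz,bnq,bpq,bqx,bqz,brx,bxz,ejp,emr,emx,enx,enz,erx,jmx,jmz,jnr,jrz,mnp,mpq,nqr,pqr] rk=33  ker:ejm,ejn,ejq,emn,emz,enq,epq,exz,jmn,jmq,jnx,jnz,jpq,jqx,jqz,jxz,mnq,mnx,mnz,mqz,mrx,mxz,npq,nrz,nxz,qxz
∂3: piv[bejm,bejn,bemn,benq,bjmn,bjpq,bmqz,emnz,emrx,enxz,jmnx,jmqz,jnrz,jqxz,mnpq,mnxz] rk=16  ker:ejmn
∂1c = 0
c vs im∂2: residual ≠ 0 ⇒ not boundary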